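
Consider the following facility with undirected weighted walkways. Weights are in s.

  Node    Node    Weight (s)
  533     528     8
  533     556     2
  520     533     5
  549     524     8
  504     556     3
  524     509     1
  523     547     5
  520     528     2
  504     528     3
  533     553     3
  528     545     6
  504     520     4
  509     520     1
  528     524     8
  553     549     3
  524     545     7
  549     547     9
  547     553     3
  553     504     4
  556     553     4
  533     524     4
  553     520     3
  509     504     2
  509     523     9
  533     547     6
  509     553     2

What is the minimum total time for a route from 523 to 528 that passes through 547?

13 s

Shortest 523→547: 523 → 547 = 5
Best 547 to 528: 547 → 553 → 520 → 528 costing 8
Total via 547: 5 + 8 = 13 s.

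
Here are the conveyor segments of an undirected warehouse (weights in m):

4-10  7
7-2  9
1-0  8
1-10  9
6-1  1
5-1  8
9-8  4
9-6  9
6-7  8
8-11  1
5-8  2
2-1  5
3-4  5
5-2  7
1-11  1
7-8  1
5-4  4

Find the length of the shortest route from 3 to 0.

21 m

Enumerating some paths:
3 → 4 → 5 → 1 → 0: 5+4+8+8 = 25
3 → 4 → 5 → 8 → 11 → 1 → 0: 5+4+2+1+1+8 = 21
3 → 4 → 10 → 1 → 0: 5+7+9+8 = 29
The minimum is 21 m via 3 → 4 → 5 → 8 → 11 → 1 → 0.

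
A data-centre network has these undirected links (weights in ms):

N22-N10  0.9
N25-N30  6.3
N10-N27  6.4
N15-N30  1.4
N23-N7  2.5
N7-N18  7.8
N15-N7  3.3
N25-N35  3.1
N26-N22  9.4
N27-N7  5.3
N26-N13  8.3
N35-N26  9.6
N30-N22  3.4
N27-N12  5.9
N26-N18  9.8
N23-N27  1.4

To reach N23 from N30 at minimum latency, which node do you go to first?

N15

Enumerating some paths:
N30 → N15 → N7 → N27 → N23: 1.4+3.3+5.3+1.4 = 11.4
N30 → N15 → N7 → N23: 1.4+3.3+2.5 = 7.2
N30 → N22 → N10 → N27 → N23: 3.4+0.9+6.4+1.4 = 12.1
Cheapest is N30 → N15 → N7 → N23 at 7.2 ms.
So from N30 the first move is to N15.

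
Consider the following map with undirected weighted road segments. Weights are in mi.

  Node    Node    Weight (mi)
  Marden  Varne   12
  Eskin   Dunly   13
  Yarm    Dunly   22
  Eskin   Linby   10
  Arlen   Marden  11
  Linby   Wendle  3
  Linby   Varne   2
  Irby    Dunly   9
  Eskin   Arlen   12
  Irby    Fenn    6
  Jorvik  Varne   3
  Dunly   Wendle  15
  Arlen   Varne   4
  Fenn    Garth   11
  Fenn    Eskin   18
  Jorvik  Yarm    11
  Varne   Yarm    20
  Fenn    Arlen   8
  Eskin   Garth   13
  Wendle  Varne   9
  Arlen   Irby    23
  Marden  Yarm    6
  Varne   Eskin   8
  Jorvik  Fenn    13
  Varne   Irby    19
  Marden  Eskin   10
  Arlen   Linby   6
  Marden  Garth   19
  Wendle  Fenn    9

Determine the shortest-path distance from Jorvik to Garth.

Enumerating some paths:
Jorvik → Varne → Arlen → Fenn → Garth: 3+4+8+11 = 26
Jorvik → Varne → Eskin → Garth: 3+8+13 = 24
Cheapest is Jorvik → Varne → Eskin → Garth at 24 mi.

24 mi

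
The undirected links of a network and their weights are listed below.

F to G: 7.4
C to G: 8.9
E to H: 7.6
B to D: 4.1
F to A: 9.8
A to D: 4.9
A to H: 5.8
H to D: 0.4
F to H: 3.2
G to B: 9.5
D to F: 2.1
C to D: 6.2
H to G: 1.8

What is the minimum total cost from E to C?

Compare a few routes:
E - H - G - C: 7.6+1.8+8.9 = 18.3
E - H - D - C: 7.6+0.4+6.2 = 14.2
Cheapest is E - H - D - C at 14.2.

14.2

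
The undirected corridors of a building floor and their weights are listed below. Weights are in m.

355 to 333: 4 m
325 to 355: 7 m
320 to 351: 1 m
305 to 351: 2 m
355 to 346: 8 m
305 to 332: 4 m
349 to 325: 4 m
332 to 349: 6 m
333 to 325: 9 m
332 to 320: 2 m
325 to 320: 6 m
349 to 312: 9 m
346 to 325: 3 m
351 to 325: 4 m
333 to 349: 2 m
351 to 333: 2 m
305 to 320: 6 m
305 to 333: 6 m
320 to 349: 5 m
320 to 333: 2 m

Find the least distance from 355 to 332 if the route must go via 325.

Shortest 355→325: 355–325 = 7
Best 325 to 332: 325–351–320–332 costing 7
Total via 325: 7 + 7 = 14 m.

14 m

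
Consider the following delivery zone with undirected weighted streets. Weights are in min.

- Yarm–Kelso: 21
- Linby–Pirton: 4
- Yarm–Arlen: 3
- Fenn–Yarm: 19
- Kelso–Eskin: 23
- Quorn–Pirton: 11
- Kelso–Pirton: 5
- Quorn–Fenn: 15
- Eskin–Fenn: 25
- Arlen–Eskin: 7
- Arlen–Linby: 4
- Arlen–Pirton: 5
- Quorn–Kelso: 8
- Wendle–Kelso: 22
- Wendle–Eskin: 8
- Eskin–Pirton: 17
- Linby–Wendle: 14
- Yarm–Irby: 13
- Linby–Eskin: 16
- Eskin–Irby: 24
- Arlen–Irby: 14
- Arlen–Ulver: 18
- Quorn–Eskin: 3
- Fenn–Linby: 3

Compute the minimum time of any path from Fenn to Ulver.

25 min

Compare a few routes:
Fenn - Linby - Pirton - Arlen - Ulver: 3+4+5+18 = 30
Fenn - Linby - Arlen - Ulver: 3+4+18 = 25
Fenn - Yarm - Arlen - Ulver: 19+3+18 = 40
Fenn - Quorn - Eskin - Arlen - Ulver: 15+3+7+18 = 43
Cheapest is Fenn - Linby - Arlen - Ulver at 25 min.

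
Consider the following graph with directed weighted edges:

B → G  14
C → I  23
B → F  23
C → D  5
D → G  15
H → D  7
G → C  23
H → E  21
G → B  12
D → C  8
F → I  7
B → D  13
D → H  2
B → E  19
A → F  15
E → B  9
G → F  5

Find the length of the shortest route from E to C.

Shortest distances from E:
E: 0
B: 9  (via E)
D: 22  (via B)
G: 23  (via B)
H: 24  (via D)
F: 28  (via G)
C: 30  (via D)
Shortest route: E → B → D → C = 30.

30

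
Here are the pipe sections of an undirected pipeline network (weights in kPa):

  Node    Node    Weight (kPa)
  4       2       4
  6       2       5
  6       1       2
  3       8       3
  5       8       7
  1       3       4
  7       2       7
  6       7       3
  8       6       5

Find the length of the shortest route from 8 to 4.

14 kPa

Settle nodes by increasing distance from 8:
8: 0
3: 3  (via 8)
6: 5  (via 8)
1: 7  (via 3)
5: 7  (via 8)
7: 8  (via 6)
2: 10  (via 6)
4: 14  (via 2)
Shortest route: 8 → 6 → 2 → 4 = 14 kPa.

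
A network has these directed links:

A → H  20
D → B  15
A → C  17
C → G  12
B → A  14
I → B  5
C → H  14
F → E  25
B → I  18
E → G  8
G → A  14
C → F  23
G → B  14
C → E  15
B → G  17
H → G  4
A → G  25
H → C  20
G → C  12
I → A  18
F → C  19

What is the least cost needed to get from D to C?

Settle nodes by increasing distance from D:
D: 0
B: 15  (via D)
A: 29  (via B)
G: 32  (via B)
I: 33  (via B)
C: 44  (via G)
Shortest route: D → B → G → C = 44.

44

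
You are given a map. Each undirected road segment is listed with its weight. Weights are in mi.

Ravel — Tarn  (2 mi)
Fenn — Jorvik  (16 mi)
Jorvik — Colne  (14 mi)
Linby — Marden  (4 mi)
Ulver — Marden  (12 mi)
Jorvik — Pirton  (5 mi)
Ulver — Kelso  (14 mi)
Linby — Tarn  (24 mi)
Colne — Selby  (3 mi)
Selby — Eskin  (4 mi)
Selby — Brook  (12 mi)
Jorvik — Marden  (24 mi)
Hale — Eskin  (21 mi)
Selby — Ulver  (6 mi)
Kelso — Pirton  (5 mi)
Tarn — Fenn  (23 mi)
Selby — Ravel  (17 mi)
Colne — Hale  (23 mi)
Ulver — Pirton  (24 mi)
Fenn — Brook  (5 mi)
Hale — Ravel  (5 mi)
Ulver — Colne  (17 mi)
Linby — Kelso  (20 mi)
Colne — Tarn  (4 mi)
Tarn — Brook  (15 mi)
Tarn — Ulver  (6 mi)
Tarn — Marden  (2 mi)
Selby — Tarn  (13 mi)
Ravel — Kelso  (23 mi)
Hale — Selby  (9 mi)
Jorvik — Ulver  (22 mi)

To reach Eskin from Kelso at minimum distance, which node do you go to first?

Ulver

Enumerating some paths:
Kelso - Ulver - Tarn - Colne - Selby - Eskin: 14+6+4+3+4 = 31
Kelso - Pirton - Jorvik - Colne - Selby - Eskin: 5+5+14+3+4 = 31
Kelso - Ulver - Selby - Eskin: 14+6+4 = 24
Cheapest is Kelso - Ulver - Selby - Eskin at 24 mi.
So from Kelso the first move is to Ulver.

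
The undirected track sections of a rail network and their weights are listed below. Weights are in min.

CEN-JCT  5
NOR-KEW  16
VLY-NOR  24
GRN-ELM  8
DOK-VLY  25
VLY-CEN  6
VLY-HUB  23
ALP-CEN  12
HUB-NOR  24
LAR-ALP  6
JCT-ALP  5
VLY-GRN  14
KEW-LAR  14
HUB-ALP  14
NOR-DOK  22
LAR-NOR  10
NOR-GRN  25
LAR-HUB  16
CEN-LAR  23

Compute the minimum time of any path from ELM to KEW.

Compare a few routes:
ELM - GRN - VLY - CEN - ALP - LAR - KEW: 8+14+6+12+6+14 = 60
ELM - GRN - NOR - LAR - KEW: 8+25+10+14 = 57
ELM - GRN - VLY - CEN - JCT - ALP - LAR - KEW: 8+14+6+5+5+6+14 = 58
ELM - GRN - NOR - KEW: 8+25+16 = 49
Cheapest is ELM - GRN - NOR - KEW at 49 min.

49 min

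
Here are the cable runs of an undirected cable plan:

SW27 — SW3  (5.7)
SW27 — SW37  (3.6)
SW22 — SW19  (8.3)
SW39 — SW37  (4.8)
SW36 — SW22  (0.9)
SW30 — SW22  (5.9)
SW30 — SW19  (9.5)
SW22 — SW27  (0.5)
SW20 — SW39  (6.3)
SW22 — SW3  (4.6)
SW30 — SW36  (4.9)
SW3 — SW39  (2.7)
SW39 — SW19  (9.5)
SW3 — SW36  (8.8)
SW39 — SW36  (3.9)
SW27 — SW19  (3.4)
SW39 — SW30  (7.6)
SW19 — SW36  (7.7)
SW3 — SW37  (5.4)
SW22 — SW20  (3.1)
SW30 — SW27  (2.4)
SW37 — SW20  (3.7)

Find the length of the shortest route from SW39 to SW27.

5.3

Enumerating some paths:
SW39–SW3–SW22–SW27: 2.7+4.6+0.5 = 7.8
SW39–SW37–SW27: 4.8+3.6 = 8.4
SW39–SW3–SW27: 2.7+5.7 = 8.4
SW39–SW36–SW22–SW27: 3.9+0.9+0.5 = 5.3
Cheapest is SW39–SW36–SW22–SW27 at 5.3.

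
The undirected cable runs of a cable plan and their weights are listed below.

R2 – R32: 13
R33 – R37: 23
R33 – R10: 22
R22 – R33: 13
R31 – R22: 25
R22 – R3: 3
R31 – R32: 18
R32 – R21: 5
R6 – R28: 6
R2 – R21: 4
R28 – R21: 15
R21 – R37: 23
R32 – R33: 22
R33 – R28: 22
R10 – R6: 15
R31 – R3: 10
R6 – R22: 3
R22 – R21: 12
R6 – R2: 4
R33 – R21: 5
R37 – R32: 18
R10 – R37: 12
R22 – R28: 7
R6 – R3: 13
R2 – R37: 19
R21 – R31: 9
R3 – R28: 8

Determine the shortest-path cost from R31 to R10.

31

Shortest distances from R31:
R31: 0
R21: 9  (via R31)
R3: 10  (via R31)
R22: 13  (via R3)
R2: 13  (via R21)
R32: 14  (via R21)
R33: 14  (via R21)
R6: 16  (via R22)
R28: 18  (via R3)
R10: 31  (via R6)
Shortest route: R31 → R3 → R22 → R6 → R10 = 31.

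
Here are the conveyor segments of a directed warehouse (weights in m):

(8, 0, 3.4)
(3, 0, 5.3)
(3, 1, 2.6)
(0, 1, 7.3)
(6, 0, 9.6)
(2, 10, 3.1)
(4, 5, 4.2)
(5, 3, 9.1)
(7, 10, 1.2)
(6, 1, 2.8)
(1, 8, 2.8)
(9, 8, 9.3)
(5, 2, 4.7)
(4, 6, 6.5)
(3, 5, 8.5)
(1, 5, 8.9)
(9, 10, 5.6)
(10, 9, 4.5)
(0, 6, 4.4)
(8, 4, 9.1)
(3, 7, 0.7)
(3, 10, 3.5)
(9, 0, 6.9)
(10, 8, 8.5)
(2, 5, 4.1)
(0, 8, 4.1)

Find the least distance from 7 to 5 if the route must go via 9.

Shortest 7→9: 7–10–9 = 5.7
Best 9 to 5: 9–8–4–5 costing 22.6
Total via 9: 5.7 + 22.6 = 28.3 m.

28.3 m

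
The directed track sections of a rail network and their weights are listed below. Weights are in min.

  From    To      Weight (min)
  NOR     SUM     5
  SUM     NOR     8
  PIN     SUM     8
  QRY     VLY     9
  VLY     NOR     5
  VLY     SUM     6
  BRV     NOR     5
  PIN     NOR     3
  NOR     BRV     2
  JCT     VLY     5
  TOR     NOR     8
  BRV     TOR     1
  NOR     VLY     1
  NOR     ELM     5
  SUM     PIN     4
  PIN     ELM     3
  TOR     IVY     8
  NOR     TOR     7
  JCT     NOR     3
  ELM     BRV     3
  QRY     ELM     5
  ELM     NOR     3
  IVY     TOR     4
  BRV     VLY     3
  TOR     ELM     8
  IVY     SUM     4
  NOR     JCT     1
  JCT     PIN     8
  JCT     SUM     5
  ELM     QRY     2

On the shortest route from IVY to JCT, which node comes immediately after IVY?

SUM

Candidate routes:
IVY - SUM - PIN - NOR - JCT: 4+4+3+1 = 12
IVY - SUM - NOR - JCT: 4+8+1 = 13
IVY - TOR - NOR - JCT: 4+8+1 = 13
The minimum is 12 min via IVY - SUM - PIN - NOR - JCT.
So from IVY the first move is to SUM.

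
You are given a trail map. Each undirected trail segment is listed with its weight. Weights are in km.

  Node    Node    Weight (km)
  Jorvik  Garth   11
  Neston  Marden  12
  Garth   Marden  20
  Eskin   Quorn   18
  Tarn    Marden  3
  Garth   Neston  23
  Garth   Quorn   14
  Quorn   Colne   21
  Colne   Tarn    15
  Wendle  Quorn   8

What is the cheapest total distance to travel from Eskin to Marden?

52 km

Settle nodes by increasing distance from Eskin:
Eskin: 0
Quorn: 18  (via Eskin)
Wendle: 26  (via Quorn)
Garth: 32  (via Quorn)
Colne: 39  (via Quorn)
Jorvik: 43  (via Garth)
Marden: 52  (via Garth)
Shortest route: Eskin → Quorn → Garth → Marden = 52 km.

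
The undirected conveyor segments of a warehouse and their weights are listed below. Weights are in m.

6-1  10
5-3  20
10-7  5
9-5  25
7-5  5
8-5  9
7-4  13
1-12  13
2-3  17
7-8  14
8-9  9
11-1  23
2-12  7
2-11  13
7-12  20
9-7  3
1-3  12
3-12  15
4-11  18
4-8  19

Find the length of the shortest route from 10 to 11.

Enumerating some paths:
10 - 7 - 12 - 2 - 11: 5+20+7+13 = 45
10 - 7 - 4 - 11: 5+13+18 = 36
10 - 7 - 9 - 8 - 4 - 11: 5+3+9+19+18 = 54
The minimum is 36 m via 10 - 7 - 4 - 11.

36 m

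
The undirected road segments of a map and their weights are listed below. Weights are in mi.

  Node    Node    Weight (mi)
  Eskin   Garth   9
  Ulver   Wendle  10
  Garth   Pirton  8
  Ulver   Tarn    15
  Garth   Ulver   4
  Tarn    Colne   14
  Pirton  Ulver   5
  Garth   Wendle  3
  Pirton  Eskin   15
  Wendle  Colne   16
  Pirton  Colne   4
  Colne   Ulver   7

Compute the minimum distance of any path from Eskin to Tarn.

28 mi

Enumerating some paths:
Eskin–Pirton–Colne–Tarn: 15+4+14 = 33
Eskin–Garth–Ulver–Colne–Tarn: 9+4+7+14 = 34
Eskin–Garth–Ulver–Tarn: 9+4+15 = 28
Eskin–Pirton–Ulver–Tarn: 15+5+15 = 35
The minimum is 28 mi via Eskin–Garth–Ulver–Tarn.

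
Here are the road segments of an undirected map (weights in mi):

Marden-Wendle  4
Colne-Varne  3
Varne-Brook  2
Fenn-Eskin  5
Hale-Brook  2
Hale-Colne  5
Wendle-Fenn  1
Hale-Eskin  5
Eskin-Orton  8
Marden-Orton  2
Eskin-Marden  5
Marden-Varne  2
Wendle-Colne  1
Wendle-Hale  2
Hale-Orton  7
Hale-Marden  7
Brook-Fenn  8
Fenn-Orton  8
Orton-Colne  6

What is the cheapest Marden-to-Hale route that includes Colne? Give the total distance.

8 mi

Best Marden to Colne: Marden → Varne → Colne costing 5
Best Colne to Hale: Colne → Wendle → Hale costing 3
Total via Colne: 5 + 3 = 8 mi.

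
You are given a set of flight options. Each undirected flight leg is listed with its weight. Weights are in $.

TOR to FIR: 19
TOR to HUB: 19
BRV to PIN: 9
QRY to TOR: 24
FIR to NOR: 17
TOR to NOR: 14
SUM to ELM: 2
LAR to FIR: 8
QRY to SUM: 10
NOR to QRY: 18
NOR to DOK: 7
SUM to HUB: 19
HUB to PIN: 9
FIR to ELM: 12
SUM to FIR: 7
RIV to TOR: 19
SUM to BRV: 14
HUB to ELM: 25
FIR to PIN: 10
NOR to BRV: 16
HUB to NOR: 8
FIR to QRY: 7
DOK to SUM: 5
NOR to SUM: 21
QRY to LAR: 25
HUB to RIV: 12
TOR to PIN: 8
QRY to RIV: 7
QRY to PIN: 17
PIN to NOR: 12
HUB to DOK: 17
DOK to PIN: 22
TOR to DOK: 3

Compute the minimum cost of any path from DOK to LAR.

$20

Enumerating some paths:
DOK–SUM–FIR–LAR: 5+7+8 = 20
DOK–TOR–PIN–FIR–LAR: 3+8+10+8 = 29
DOK–SUM–QRY–FIR–LAR: 5+10+7+8 = 30
DOK–SUM–ELM–FIR–LAR: 5+2+12+8 = 27
Cheapest is DOK–SUM–FIR–LAR at $20.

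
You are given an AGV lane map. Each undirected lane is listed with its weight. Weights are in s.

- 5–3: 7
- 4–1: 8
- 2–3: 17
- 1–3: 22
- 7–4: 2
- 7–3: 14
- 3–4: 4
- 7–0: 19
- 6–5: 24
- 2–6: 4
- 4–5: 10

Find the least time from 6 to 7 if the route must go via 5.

Best 6 to 5: 6–5 costing 24
Shortest 5→7: 5–4–7 = 12
Total via 5: 24 + 12 = 36 s.

36 s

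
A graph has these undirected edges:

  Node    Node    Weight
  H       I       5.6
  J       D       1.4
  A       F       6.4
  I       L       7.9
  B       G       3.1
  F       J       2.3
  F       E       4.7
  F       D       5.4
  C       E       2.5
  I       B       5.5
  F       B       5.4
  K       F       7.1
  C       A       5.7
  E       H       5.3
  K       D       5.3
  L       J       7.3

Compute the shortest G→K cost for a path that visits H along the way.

Best G to H: G–B–I–H costing 14.2
Shortest H→K: H–E–F–K = 17.1
Total via H: 14.2 + 17.1 = 31.3.

31.3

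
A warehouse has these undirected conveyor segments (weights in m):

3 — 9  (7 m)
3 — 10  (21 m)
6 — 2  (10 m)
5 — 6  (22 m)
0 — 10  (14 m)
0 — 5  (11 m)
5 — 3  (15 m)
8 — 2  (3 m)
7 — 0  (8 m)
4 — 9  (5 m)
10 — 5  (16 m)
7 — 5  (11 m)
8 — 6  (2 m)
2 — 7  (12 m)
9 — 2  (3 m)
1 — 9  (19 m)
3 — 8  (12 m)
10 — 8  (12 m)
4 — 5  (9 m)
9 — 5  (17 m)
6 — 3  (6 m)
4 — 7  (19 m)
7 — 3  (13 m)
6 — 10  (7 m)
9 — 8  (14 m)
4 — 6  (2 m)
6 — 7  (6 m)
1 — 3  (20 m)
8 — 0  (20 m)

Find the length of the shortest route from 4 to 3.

8 m

Enumerating some paths:
4 - 6 - 3: 2+6 = 8
4 - 6 - 8 - 3: 2+2+12 = 16
4 - 9 - 3: 5+7 = 12
Cheapest is 4 - 6 - 3 at 8 m.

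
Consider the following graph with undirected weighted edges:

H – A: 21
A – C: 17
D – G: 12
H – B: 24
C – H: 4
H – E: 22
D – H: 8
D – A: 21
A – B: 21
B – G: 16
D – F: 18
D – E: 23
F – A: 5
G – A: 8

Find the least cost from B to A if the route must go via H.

45

Shortest B→H: B–H = 24
Best H to A: H–A costing 21
Total via H: 24 + 21 = 45.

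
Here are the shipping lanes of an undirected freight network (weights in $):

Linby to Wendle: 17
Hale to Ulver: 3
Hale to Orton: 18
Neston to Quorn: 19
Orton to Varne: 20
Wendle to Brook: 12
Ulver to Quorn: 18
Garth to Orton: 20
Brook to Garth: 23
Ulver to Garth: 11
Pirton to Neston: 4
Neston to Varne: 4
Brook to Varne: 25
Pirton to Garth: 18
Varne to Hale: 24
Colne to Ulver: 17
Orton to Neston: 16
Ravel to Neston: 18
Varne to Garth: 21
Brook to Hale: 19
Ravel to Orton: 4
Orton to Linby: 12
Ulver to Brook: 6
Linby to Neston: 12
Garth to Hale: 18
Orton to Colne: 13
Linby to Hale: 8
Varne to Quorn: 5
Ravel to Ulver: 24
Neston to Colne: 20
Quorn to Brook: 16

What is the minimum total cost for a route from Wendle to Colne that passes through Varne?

$57

Best Wendle to Varne: Wendle → Brook → Quorn → Varne costing 33
Shortest Varne→Colne: Varne → Neston → Colne = 24
Total via Varne: 33 + 24 = $57.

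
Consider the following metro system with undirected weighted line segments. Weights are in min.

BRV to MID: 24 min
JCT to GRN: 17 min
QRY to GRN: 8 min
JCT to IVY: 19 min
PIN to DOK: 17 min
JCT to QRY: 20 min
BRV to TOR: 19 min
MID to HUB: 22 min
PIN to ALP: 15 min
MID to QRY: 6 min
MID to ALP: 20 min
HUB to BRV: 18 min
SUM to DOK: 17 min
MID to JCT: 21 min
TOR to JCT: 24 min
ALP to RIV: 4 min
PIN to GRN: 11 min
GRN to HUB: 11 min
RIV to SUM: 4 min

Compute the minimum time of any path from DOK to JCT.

45 min

Settle nodes by increasing distance from DOK:
DOK: 0
SUM: 17  (via DOK)
PIN: 17  (via DOK)
RIV: 21  (via SUM)
ALP: 25  (via RIV)
GRN: 28  (via PIN)
QRY: 36  (via GRN)
HUB: 39  (via GRN)
MID: 42  (via QRY)
JCT: 45  (via GRN)
Shortest route: DOK–PIN–GRN–JCT = 45 min.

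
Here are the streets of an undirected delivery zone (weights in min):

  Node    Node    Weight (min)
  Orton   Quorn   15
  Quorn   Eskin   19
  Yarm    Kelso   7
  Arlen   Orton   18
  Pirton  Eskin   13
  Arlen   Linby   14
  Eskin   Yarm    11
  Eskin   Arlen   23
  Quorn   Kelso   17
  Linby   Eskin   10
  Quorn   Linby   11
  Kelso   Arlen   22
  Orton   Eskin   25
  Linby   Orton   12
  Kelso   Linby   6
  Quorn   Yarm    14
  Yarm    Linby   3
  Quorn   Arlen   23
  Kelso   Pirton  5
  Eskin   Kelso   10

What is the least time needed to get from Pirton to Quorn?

22 min

Shortest distances from Pirton:
Pirton: 0
Kelso: 5  (via Pirton)
Linby: 11  (via Kelso)
Yarm: 12  (via Kelso)
Eskin: 13  (via Pirton)
Quorn: 22  (via Kelso)
Shortest route: Pirton–Kelso–Quorn = 22 min.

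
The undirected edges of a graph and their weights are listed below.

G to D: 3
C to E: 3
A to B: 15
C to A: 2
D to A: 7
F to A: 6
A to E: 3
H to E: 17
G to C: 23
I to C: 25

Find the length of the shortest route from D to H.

27

Settle nodes by increasing distance from D:
D: 0
G: 3  (via D)
A: 7  (via D)
C: 9  (via A)
E: 10  (via A)
F: 13  (via A)
B: 22  (via A)
H: 27  (via E)
Shortest route: D–A–E–H = 27.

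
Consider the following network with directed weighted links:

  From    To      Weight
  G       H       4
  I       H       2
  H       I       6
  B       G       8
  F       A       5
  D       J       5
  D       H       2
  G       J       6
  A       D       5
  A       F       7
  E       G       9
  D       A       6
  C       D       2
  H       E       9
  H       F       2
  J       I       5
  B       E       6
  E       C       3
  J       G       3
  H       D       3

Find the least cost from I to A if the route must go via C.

22

Best I to C: I–H–E–C costing 14
Best C to A: C–D–A costing 8
Total via C: 14 + 8 = 22.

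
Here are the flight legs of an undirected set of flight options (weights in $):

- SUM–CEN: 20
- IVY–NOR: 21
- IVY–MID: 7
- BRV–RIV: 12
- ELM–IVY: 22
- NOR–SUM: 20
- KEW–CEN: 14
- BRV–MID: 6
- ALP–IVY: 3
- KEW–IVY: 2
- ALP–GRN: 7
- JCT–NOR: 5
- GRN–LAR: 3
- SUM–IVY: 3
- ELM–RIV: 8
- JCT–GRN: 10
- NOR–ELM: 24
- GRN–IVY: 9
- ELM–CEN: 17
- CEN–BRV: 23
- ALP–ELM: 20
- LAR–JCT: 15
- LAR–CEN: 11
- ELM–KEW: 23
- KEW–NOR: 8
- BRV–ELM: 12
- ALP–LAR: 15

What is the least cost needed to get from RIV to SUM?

Shortest distances from RIV:
RIV: 0
ELM: 8  (via RIV)
BRV: 12  (via RIV)
MID: 18  (via BRV)
IVY: 25  (via MID)
CEN: 25  (via ELM)
KEW: 27  (via IVY)
SUM: 28  (via IVY)
Shortest route: RIV–BRV–MID–IVY–SUM = $28.

$28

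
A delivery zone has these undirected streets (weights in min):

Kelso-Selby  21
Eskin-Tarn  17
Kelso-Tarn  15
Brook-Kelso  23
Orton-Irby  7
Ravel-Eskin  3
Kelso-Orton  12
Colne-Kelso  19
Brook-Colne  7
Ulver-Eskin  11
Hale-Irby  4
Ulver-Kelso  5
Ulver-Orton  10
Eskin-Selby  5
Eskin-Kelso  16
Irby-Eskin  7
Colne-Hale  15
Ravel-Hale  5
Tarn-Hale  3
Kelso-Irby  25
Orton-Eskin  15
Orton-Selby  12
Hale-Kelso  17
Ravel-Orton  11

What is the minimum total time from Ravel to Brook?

Running Dijkstra from Ravel:
Ravel: 0
Eskin: 3  (via Ravel)
Hale: 5  (via Ravel)
Selby: 8  (via Eskin)
Tarn: 8  (via Hale)
Irby: 9  (via Hale)
Orton: 11  (via Ravel)
Ulver: 14  (via Eskin)
Kelso: 19  (via Eskin)
Colne: 20  (via Hale)
Brook: 27  (via Colne)
Shortest route: Ravel–Hale–Colne–Brook = 27 min.

27 min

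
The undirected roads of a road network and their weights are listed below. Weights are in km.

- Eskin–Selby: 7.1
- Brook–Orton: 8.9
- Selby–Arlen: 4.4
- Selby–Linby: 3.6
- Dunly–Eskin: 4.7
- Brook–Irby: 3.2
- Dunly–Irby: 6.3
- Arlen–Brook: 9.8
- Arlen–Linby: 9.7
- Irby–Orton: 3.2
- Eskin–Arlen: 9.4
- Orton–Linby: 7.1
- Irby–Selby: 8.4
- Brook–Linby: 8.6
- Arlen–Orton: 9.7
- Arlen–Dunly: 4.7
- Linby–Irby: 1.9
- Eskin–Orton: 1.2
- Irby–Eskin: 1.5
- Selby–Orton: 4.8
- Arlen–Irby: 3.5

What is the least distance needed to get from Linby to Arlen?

5.4 km

Shortest distances from Linby:
Linby: 0
Irby: 1.9  (via Linby)
Eskin: 3.4  (via Irby)
Selby: 3.6  (via Linby)
Orton: 4.6  (via Eskin)
Brook: 5.1  (via Irby)
Arlen: 5.4  (via Irby)
Shortest route: Linby–Irby–Arlen = 5.4 km.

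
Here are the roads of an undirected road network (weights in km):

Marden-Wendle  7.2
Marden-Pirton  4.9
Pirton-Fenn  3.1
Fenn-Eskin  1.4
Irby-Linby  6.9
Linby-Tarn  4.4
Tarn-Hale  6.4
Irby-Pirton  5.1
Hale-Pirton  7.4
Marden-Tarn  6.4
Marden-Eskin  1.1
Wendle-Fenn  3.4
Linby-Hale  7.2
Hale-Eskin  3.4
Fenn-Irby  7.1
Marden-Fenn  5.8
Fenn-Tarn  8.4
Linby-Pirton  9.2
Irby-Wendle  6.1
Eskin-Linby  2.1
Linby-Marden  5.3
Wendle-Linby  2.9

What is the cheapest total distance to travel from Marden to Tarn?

Candidate routes:
Marden - Tarn: 6.4 = 6.4
Marden - Eskin - Hale - Tarn: 1.1+3.4+6.4 = 10.9
Marden - Eskin - Linby - Tarn: 1.1+2.1+4.4 = 7.6
Marden - Linby - Tarn: 5.3+4.4 = 9.7
Cheapest is Marden - Tarn at 6.4 km.

6.4 km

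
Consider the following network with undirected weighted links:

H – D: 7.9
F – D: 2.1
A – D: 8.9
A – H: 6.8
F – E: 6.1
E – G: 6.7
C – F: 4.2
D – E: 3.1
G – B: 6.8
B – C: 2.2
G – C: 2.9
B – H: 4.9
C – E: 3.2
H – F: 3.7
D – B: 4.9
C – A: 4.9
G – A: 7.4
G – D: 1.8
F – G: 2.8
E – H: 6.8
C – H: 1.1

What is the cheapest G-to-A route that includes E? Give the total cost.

13

Best G to E: G → D → E costing 4.9
Shortest E→A: E → C → A = 8.1
Total via E: 4.9 + 8.1 = 13.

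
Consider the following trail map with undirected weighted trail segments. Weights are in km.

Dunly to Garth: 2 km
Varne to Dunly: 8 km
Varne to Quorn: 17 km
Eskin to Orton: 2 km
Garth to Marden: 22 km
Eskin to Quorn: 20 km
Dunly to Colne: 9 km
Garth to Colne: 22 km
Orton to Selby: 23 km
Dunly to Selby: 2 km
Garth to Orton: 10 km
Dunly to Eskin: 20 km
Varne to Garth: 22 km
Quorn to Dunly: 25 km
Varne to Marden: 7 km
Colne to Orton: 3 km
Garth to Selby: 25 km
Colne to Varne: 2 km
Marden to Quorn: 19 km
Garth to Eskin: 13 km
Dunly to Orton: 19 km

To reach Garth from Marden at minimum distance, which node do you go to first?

Varne

Compare a few routes:
Marden → Varne → Dunly → Garth: 7+8+2 = 17
Marden → Varne → Colne → Dunly → Garth: 7+2+9+2 = 20
The minimum is 17 km via Marden → Varne → Dunly → Garth.
So from Marden the first move is to Varne.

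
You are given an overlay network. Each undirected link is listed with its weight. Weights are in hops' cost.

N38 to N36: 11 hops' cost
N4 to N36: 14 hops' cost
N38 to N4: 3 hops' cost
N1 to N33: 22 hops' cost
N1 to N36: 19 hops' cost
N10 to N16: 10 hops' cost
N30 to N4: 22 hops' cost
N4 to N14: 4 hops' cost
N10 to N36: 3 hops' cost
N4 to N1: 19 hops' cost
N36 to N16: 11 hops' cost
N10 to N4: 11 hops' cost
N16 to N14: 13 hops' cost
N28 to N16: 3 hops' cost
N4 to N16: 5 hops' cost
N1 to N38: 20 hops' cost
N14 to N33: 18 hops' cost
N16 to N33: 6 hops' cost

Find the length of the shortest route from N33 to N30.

Running Dijkstra from N33:
N33: 0
N16: 6  (via N33)
N28: 9  (via N16)
N4: 11  (via N16)
N38: 14  (via N4)
N14: 15  (via N4)
N10: 16  (via N16)
N36: 17  (via N16)
N1: 22  (via N33)
N30: 33  (via N4)
Shortest route: N33 → N16 → N4 → N30 = 33 hops' cost.

33 hops' cost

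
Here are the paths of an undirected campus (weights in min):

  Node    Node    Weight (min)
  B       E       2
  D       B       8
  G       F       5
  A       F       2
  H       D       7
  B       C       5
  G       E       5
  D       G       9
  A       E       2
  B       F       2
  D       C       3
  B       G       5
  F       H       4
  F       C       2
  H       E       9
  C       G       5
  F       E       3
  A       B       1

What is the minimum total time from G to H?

9 min

Compare a few routes:
G–F–H: 5+4 = 9
G–C–F–H: 5+2+4 = 11
Cheapest is G–F–H at 9 min.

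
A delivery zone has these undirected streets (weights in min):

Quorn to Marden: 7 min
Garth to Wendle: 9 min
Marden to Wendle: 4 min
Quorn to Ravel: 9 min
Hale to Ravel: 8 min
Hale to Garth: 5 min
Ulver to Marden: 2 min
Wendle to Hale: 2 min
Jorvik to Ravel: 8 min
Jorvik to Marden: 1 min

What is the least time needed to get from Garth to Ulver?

Enumerating some paths:
Garth → Hale → Ravel → Jorvik → Marden → Ulver: 5+8+8+1+2 = 24
Garth → Hale → Wendle → Marden → Ulver: 5+2+4+2 = 13
Garth → Wendle → Marden → Ulver: 9+4+2 = 15
The minimum is 13 min via Garth → Hale → Wendle → Marden → Ulver.

13 min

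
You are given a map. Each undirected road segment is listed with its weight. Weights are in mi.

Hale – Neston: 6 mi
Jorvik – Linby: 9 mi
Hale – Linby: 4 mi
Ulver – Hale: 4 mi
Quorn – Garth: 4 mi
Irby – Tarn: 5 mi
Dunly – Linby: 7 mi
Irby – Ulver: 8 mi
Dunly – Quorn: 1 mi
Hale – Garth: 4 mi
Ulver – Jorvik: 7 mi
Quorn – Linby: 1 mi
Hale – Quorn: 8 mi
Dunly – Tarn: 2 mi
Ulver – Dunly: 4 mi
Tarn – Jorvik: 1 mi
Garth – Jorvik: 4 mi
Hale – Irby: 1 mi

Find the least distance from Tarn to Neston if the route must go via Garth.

15 mi

Shortest Tarn→Garth: Tarn → Jorvik → Garth = 5
Shortest Garth→Neston: Garth → Hale → Neston = 10
Total via Garth: 5 + 10 = 15 mi.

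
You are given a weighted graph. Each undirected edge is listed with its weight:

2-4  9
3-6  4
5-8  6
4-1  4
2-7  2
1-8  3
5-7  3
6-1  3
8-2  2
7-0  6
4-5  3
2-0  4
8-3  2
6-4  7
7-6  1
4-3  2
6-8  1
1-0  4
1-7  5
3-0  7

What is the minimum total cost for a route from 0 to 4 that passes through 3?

9

Best 0 to 3: 0 → 3 costing 7
Shortest 3→4: 3 → 4 = 2
Total via 3: 7 + 2 = 9.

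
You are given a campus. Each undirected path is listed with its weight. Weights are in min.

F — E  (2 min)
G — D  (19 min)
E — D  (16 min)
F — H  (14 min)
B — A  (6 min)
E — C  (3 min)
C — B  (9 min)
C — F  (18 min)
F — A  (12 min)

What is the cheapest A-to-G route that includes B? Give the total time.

53 min

Best A to B: A–B costing 6
Shortest B→G: B–C–E–D–G = 47
Total via B: 6 + 47 = 53 min.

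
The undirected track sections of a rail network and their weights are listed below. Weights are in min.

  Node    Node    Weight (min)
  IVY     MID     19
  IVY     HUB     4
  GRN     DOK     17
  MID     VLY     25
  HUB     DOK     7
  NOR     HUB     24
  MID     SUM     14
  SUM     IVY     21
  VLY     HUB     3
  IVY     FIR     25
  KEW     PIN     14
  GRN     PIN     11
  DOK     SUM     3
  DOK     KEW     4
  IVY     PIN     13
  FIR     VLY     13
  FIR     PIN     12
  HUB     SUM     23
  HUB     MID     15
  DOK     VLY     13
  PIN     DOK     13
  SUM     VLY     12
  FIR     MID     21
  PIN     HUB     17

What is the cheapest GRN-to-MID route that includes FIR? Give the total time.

Shortest GRN→FIR: GRN → PIN → FIR = 23
Shortest FIR→MID: FIR → MID = 21
Total via FIR: 23 + 21 = 44 min.

44 min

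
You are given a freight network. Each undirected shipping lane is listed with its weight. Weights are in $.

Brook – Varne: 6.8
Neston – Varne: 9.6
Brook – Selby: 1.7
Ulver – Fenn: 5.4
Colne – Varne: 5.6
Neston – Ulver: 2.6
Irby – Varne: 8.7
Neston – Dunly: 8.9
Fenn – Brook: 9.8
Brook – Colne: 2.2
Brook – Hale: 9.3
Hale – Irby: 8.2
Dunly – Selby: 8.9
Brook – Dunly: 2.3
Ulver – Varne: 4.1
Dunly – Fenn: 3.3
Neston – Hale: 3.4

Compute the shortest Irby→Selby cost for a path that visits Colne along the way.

$18.2

Best Irby to Colne: Irby–Varne–Colne costing 14.3
Best Colne to Selby: Colne–Brook–Selby costing 3.9
Total via Colne: 14.3 + 3.9 = $18.2.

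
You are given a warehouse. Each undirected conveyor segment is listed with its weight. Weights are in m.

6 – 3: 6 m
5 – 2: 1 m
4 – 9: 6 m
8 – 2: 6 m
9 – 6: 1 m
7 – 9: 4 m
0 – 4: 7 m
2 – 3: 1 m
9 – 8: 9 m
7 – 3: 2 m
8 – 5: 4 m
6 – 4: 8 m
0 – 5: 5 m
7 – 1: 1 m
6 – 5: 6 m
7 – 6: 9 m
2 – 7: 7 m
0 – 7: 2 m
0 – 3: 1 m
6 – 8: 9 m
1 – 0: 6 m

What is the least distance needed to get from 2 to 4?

9 m

Settle nodes by increasing distance from 2:
2: 0
3: 1  (via 2)
5: 1  (via 2)
0: 2  (via 3)
7: 3  (via 3)
1: 4  (via 7)
8: 5  (via 5)
6: 7  (via 3)
9: 7  (via 7)
4: 9  (via 0)
Shortest route: 2–3–0–4 = 9 m.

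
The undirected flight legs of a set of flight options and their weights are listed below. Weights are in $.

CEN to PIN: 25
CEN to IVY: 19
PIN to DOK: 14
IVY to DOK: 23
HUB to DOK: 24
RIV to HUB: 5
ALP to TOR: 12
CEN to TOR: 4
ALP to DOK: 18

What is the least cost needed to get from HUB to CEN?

Compare a few routes:
HUB - DOK - PIN - CEN: 24+14+25 = 63
HUB - DOK - ALP - TOR - CEN: 24+18+12+4 = 58
Cheapest is HUB - DOK - ALP - TOR - CEN at $58.

$58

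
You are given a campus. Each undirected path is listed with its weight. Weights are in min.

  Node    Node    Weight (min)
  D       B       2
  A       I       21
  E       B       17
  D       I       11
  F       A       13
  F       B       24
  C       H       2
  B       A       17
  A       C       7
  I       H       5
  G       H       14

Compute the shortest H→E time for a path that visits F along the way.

63 min

Best H to F: H–C–A–F costing 22
Best F to E: F–B–E costing 41
Total via F: 22 + 41 = 63 min.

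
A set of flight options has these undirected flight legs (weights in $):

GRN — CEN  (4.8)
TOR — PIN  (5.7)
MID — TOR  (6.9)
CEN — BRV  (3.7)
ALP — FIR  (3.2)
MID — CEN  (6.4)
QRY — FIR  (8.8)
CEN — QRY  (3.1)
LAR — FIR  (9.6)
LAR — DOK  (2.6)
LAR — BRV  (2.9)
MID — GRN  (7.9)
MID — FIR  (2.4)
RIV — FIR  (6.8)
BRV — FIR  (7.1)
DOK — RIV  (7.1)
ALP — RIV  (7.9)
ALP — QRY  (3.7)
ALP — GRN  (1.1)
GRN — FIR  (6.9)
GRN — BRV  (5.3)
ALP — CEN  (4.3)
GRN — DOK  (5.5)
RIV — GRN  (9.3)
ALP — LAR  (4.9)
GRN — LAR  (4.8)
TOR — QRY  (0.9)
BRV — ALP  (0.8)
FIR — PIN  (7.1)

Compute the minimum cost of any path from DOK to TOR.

Compare a few routes:
DOK–GRN–ALP–QRY–TOR: 5.5+1.1+3.7+0.9 = 11.2
DOK–LAR–BRV–ALP–QRY–TOR: 2.6+2.9+0.8+3.7+0.9 = 10.9
Cheapest is DOK–LAR–BRV–ALP–QRY–TOR at $10.9.

$10.9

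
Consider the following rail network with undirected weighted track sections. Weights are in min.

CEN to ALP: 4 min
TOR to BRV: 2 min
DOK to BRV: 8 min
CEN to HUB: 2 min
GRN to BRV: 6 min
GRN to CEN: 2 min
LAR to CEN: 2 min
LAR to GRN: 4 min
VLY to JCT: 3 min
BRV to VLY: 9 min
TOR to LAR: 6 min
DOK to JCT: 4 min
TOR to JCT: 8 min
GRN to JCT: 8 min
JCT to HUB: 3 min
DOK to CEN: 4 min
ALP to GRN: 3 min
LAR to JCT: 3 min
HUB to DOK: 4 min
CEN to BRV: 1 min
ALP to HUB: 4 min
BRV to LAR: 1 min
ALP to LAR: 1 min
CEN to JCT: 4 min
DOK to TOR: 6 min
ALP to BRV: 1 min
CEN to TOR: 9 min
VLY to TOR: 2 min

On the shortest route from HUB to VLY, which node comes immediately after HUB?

Candidate routes:
HUB–CEN–LAR–BRV–TOR–VLY: 2+2+1+2+2 = 9
HUB–CEN–JCT–VLY: 2+4+3 = 9
HUB–JCT–VLY: 3+3 = 6
HUB–CEN–BRV–TOR–VLY: 2+1+2+2 = 7
The minimum is 6 min via HUB–JCT–VLY.
So from HUB the first move is to JCT.

JCT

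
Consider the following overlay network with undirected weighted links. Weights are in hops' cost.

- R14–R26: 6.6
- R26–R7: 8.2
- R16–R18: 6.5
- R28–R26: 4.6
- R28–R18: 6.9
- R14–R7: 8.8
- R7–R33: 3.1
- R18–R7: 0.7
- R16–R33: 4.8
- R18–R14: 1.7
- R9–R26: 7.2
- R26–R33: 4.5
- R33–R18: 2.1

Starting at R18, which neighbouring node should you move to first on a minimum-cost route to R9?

Enumerating some paths:
R18–R7–R26–R9: 0.7+8.2+7.2 = 16.1
R18–R14–R26–R9: 1.7+6.6+7.2 = 15.5
R18–R33–R26–R9: 2.1+4.5+7.2 = 13.8
R18–R7–R33–R26–R9: 0.7+3.1+4.5+7.2 = 15.5
The minimum is 13.8 hops' cost via R18–R33–R26–R9.
So from R18 the first move is to R33.

R33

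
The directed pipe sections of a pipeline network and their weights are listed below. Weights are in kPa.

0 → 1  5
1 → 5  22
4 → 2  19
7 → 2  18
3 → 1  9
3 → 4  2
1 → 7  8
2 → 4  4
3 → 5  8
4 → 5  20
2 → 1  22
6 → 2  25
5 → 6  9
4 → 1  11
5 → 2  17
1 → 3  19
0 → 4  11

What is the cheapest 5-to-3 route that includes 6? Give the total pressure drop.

Shortest 5→6: 5–6 = 9
Shortest 6→3: 6–2–4–1–3 = 59
Total via 6: 9 + 59 = 68 kPa.

68 kPa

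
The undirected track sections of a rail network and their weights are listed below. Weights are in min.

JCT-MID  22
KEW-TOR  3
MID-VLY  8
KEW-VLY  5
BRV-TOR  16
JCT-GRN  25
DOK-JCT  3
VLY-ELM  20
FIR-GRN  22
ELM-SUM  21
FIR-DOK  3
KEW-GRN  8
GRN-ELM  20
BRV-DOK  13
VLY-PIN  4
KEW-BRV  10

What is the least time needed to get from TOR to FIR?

Running Dijkstra from TOR:
TOR: 0
KEW: 3  (via TOR)
VLY: 8  (via KEW)
GRN: 11  (via KEW)
PIN: 12  (via VLY)
BRV: 13  (via KEW)
MID: 16  (via VLY)
DOK: 26  (via BRV)
ELM: 28  (via VLY)
JCT: 29  (via DOK)
FIR: 29  (via DOK)
Shortest route: TOR–KEW–BRV–DOK–FIR = 29 min.

29 min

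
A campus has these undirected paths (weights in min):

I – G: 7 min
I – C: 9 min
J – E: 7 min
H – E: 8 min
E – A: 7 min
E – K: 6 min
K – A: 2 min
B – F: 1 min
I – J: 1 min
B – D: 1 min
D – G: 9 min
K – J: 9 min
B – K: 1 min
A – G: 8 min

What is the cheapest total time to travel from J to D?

11 min

Candidate routes:
J - K - B - D: 9+1+1 = 11
J - E - K - B - D: 7+6+1+1 = 15
Cheapest is J - K - B - D at 11 min.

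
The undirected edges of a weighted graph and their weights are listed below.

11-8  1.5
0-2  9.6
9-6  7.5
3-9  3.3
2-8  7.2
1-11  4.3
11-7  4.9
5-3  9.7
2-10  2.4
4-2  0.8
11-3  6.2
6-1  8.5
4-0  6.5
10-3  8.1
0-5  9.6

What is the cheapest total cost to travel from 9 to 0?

Running Dijkstra from 9:
9: 0
3: 3.3  (via 9)
6: 7.5  (via 9)
11: 9.5  (via 3)
8: 11  (via 11)
10: 11.4  (via 3)
5: 13  (via 3)
1: 13.8  (via 11)
2: 13.8  (via 10)
7: 14.4  (via 11)
4: 14.6  (via 2)
0: 21.1  (via 4)
Shortest route: 9 → 3 → 10 → 2 → 4 → 0 = 21.1.

21.1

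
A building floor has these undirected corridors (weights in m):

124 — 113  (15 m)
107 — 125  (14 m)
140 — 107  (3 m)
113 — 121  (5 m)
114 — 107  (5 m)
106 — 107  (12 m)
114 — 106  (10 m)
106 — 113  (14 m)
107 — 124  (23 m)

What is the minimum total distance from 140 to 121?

34 m

Compare a few routes:
140 → 107 → 114 → 106 → 113 → 121: 3+5+10+14+5 = 37
140 → 107 → 106 → 113 → 121: 3+12+14+5 = 34
140 → 107 → 124 → 113 → 121: 3+23+15+5 = 46
The minimum is 34 m via 140 → 107 → 106 → 113 → 121.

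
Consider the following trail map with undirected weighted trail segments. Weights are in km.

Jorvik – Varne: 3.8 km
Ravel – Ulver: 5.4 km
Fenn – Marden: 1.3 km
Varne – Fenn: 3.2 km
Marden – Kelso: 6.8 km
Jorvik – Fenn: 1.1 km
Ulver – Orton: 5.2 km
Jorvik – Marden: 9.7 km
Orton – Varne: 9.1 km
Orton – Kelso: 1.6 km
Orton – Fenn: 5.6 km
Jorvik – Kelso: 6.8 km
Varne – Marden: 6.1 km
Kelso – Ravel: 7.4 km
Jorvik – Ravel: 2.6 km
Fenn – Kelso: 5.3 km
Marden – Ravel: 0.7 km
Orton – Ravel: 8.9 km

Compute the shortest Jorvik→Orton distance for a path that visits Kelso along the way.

Best Jorvik to Kelso: Jorvik–Fenn–Kelso costing 6.4
Shortest Kelso→Orton: Kelso–Orton = 1.6
Total via Kelso: 6.4 + 1.6 = 8 km.

8 km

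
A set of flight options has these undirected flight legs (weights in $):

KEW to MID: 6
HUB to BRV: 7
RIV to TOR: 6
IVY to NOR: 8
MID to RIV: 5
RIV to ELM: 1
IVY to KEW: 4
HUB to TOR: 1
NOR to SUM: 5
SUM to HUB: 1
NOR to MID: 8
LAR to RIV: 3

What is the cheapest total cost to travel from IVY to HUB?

Enumerating some paths:
IVY → KEW → MID → RIV → TOR → HUB: 4+6+5+6+1 = 22
IVY → KEW → MID → NOR → SUM → HUB: 4+6+8+5+1 = 24
IVY → NOR → SUM → HUB: 8+5+1 = 14
Cheapest is IVY → NOR → SUM → HUB at $14.

$14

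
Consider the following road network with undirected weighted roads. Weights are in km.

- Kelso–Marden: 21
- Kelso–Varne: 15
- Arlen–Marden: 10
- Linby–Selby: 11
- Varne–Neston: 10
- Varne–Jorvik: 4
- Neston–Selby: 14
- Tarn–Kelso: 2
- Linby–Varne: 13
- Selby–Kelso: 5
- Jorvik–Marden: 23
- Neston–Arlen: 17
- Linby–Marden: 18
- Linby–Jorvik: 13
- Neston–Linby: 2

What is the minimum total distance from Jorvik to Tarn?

21 km

Candidate routes:
Jorvik → Linby → Selby → Kelso → Tarn: 13+11+5+2 = 31
Jorvik → Varne → Kelso → Tarn: 4+15+2 = 21
Cheapest is Jorvik → Varne → Kelso → Tarn at 21 km.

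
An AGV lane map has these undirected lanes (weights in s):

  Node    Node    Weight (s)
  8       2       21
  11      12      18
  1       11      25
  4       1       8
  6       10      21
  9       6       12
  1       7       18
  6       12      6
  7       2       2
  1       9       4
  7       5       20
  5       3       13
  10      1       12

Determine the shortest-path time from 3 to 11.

76 s

Shortest distances from 3:
3: 0
5: 13  (via 3)
7: 33  (via 5)
2: 35  (via 7)
1: 51  (via 7)
9: 55  (via 1)
8: 56  (via 2)
4: 59  (via 1)
10: 63  (via 1)
6: 67  (via 9)
12: 73  (via 6)
11: 76  (via 1)
Shortest route: 3 → 5 → 7 → 1 → 11 = 76 s.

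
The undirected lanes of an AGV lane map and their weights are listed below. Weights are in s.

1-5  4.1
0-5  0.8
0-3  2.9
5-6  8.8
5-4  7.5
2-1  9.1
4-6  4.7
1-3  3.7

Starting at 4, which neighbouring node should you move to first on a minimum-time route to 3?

5

Enumerating some paths:
4 → 5 → 0 → 3: 7.5+0.8+2.9 = 11.2
4 → 6 → 5 → 1 → 3: 4.7+8.8+4.1+3.7 = 21.3
4 → 6 → 5 → 0 → 3: 4.7+8.8+0.8+2.9 = 17.2
4 → 5 → 1 → 3: 7.5+4.1+3.7 = 15.3
Cheapest is 4 → 5 → 0 → 3 at 11.2 s.
So from 4 the first move is to 5.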